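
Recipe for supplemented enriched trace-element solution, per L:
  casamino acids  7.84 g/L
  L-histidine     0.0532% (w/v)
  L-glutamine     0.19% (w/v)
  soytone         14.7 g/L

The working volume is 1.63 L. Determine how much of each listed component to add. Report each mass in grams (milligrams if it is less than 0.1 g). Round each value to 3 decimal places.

Scale factor relative to 1 L: 1.63.
casamino acids: 7.84 g/L × 1.63 L = 12.779 g
L-histidine: 0.0532% w/v = 0.532 g/L → 0.532 × 1.63 L = 0.867 g
L-glutamine: 0.19% w/v = 1.9 g/L → 1.9 × 1.63 L = 3.097 g
soytone: 14.7 g/L × 1.63 L = 23.961 g

casamino acids 12.779 g; L-histidine 0.867 g; L-glutamine 3.097 g; soytone 23.961 g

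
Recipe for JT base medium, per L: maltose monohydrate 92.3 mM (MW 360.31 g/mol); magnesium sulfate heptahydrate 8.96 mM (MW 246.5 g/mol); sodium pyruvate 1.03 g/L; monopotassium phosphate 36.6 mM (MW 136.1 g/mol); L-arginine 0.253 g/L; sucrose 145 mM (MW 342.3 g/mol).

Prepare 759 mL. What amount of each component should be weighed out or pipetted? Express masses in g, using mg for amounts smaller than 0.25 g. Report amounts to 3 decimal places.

Scale factor relative to 1 L: 0.759.
maltose monohydrate: 92.3 mmol/L × 360.31 g/mol × 0.759 L ÷ 1000 = 25.242 g
magnesium sulfate heptahydrate: 8.96 mmol/L × 246.5 g/mol × 0.759 L ÷ 1000 = 1.676 g
sodium pyruvate: 1.03 g/L × 0.759 L = 0.782 g
monopotassium phosphate: 36.6 mmol/L × 136.1 g/mol × 0.759 L ÷ 1000 = 3.781 g
L-arginine: 0.253 g/L × 0.759 L = 0.192027 g = 192.027 mg
sucrose: 145 mmol/L × 342.3 g/mol × 0.759 L ÷ 1000 = 37.672 g

maltose monohydrate 25.242 g; magnesium sulfate heptahydrate 1.676 g; sodium pyruvate 0.782 g; monopotassium phosphate 3.781 g; L-arginine 192.027 mg; sucrose 37.672 g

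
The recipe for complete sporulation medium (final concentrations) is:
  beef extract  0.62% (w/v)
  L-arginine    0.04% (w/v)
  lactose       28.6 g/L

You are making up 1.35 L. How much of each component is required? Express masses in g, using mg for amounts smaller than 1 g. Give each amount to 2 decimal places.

Scale factor relative to 1 L: 1.35.
beef extract: 0.62% w/v = 6.2 g/L → 6.2 × 1.35 L = 8.37 g
L-arginine: 0.04 g per 100 mL × 1350 mL ÷ 100 = 0.54 g = 540.00 mg
lactose: 28.6 g/L × 1.35 L = 38.61 g

beef extract 8.37 g; L-arginine 540.00 mg; lactose 38.61 g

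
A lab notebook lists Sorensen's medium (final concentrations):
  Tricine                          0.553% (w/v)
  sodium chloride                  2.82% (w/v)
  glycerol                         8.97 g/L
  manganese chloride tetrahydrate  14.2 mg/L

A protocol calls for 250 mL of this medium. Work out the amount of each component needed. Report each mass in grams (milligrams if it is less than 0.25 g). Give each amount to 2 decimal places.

Working volume: 250 mL = 0.25 L.
Tricine: 0.553 g per 100 mL × 250 mL ÷ 100 = 1.38 g
sodium chloride: 2.82% w/v = 28.2 g/L → 28.2 × 0.25 L = 7.05 g
glycerol: 8.97 g/L × 0.25 L = 2.24 g
manganese chloride tetrahydrate: 14.2 mg/L × 0.25 L = 3.55 mg

Tricine 1.38 g; sodium chloride 7.05 g; glycerol 2.24 g; manganese chloride tetrahydrate 3.55 mg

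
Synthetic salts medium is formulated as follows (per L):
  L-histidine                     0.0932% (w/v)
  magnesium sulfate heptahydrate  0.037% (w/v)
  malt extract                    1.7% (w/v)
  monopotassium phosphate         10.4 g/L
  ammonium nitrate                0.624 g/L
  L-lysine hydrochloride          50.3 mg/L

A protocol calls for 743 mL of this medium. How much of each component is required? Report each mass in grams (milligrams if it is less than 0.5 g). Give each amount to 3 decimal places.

Scale factor relative to 1 L: 0.743.
L-histidine: 0.0932% w/v = 0.932 g/L → 0.932 × 0.743 L = 0.692 g
magnesium sulfate heptahydrate: 0.037% w/v = 0.37 g/L → 0.37 × 0.743 L = 0.27491 g = 274.910 mg
malt extract: 1.7% w/v = 17 g/L → 17 × 0.743 L = 12.631 g
monopotassium phosphate: 10.4 g/L × 0.743 L = 7.727 g
ammonium nitrate: 0.624 g/L × 0.743 L = 0.463632 g = 463.632 mg
L-lysine hydrochloride: 50.3 mg/L × 0.743 L = 37.373 mg

L-histidine 0.692 g; magnesium sulfate heptahydrate 274.910 mg; malt extract 12.631 g; monopotassium phosphate 7.727 g; ammonium nitrate 463.632 mg; L-lysine hydrochloride 37.373 mg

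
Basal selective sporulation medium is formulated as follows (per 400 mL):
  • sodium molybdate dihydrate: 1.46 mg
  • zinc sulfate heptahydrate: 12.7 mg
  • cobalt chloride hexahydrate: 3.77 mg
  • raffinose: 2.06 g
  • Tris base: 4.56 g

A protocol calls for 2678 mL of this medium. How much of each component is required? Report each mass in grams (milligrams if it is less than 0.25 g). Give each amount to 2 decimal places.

sodium molybdate dihydrate 9.77 mg; zinc sulfate heptahydrate 85.03 mg; cobalt chloride hexahydrate 25.24 mg; raffinose 13.79 g; Tris base 30.53 g

Ratio of target to recipe volume: 2678 / 400 = 6.695.
sodium molybdate dihydrate: 1.46 mg × (2678 mL / 400 mL) = 9.77 mg
zinc sulfate heptahydrate: 12.7 mg × (2678 mL / 400 mL) = 85.03 mg
cobalt chloride hexahydrate: 3.77 mg × (2678 mL / 400 mL) = 25.24 mg
raffinose: 2.06 g × (2678 mL / 400 mL) = 13.79 g
Tris base: 4.56 g × (2678 mL / 400 mL) = 30.53 g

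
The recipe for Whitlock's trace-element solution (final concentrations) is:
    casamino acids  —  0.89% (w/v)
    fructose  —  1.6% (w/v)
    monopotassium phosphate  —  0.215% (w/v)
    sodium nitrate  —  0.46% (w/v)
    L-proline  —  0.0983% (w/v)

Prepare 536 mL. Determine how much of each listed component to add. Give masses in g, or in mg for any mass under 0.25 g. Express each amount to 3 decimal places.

casamino acids 4.770 g; fructose 8.576 g; monopotassium phosphate 1.152 g; sodium nitrate 2.466 g; L-proline 0.527 g

Target volume = 536 mL = 0.536 L.
casamino acids: 0.89% w/v = 8.9 g/L → 8.9 × 0.536 L = 4.770 g
fructose: 1.6% w/v = 16 g/L → 16 × 0.536 L = 8.576 g
monopotassium phosphate: 0.215 g per 100 mL × 536 mL ÷ 100 = 1.152 g
sodium nitrate: 0.46 g per 100 mL × 536 mL ÷ 100 = 2.466 g
L-proline: 0.0983% w/v = 0.983 g/L → 0.983 × 0.536 L = 0.527 g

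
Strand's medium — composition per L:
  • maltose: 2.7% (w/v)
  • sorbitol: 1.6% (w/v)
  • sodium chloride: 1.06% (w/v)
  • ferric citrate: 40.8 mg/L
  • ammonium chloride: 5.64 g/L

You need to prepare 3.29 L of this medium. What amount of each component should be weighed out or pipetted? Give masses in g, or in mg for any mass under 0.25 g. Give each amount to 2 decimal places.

Working volume: 3.29 L.
maltose: 2.7 g per 100 mL × 3290 mL ÷ 100 = 88.83 g
sorbitol: 1.6% w/v = 16 g/L → 16 × 3.29 L = 52.64 g
sodium chloride: 1.06 g per 100 mL × 3290 mL ÷ 100 = 34.87 g
ferric citrate: 40.8 mg/L × 3.29 L = 134.23 mg
ammonium chloride: 5.64 g/L × 3.29 L = 18.56 g

maltose 88.83 g; sorbitol 52.64 g; sodium chloride 34.87 g; ferric citrate 134.23 mg; ammonium chloride 18.56 g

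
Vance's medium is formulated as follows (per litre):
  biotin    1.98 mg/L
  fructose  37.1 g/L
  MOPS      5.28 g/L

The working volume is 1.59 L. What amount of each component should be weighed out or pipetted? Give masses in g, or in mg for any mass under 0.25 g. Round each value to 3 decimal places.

Working volume: 1.59 L.
biotin: 1.98 mg/L × 1.59 L = 3.148 mg
fructose: 37.1 g/L × 1.59 L = 58.989 g
MOPS: 5.28 g/L × 1.59 L = 8.395 g

biotin 3.148 mg; fructose 58.989 g; MOPS 8.395 g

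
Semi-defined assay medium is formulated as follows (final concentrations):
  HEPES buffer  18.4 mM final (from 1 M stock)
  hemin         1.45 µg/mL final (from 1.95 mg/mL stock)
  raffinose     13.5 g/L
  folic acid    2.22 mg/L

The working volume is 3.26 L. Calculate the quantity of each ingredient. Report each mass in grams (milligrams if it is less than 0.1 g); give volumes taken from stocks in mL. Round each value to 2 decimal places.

Working volume: 3.26 L.
HEPES buffer: V = C2·V2/C1 = 18.4 mM × 3260 mL ÷ 1000 mM = 59.98 mL
hemin: C1V1 = C2V2 → 1.45 µg/mL × 3260 mL ÷ 1950 µg/mL = 2.42 mL
raffinose: 13.5 g/L × 3.26 L = 44.01 g
folic acid: 2.22 mg/L × 3.26 L = 7.24 mg

HEPES buffer 59.98 mL; hemin 2.42 mL; raffinose 44.01 g; folic acid 7.24 mg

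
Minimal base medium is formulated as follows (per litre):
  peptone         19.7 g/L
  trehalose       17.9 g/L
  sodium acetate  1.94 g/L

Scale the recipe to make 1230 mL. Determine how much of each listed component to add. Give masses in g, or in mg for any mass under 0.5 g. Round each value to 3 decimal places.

peptone 24.231 g; trehalose 22.017 g; sodium acetate 2.386 g

Target volume = 1230 mL = 1.23 L.
peptone: 19.7 g/L × 1.23 L = 24.231 g
trehalose: 17.9 g/L × 1.23 L = 22.017 g
sodium acetate: 1.94 g/L × 1.23 L = 2.386 g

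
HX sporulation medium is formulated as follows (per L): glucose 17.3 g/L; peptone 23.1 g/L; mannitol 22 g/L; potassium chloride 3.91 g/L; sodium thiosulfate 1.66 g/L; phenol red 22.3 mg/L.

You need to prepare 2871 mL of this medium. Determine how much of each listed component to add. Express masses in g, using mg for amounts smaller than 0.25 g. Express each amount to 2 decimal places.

Working volume: 2871 mL = 2.871 L.
glucose: 17.3 g/L × 2.871 L = 49.67 g
peptone: 23.1 g/L × 2.871 L = 66.32 g
mannitol: 22 g/L × 2.871 L = 63.16 g
potassium chloride: 3.91 g/L × 2.871 L = 11.23 g
sodium thiosulfate: 1.66 g/L × 2.871 L = 4.77 g
phenol red: 22.3 mg/L × 2.871 L = 64.02 mg

glucose 49.67 g; peptone 66.32 g; mannitol 63.16 g; potassium chloride 11.23 g; sodium thiosulfate 4.77 g; phenol red 64.02 mg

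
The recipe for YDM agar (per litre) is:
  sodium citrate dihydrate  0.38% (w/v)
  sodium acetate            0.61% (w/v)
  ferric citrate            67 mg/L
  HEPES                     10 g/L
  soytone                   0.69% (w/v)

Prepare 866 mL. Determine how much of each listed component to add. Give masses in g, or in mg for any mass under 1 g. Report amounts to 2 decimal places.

sodium citrate dihydrate 3.29 g; sodium acetate 5.28 g; ferric citrate 58.02 mg; HEPES 8.66 g; soytone 5.98 g

Scale factor relative to 1 L: 0.866.
sodium citrate dihydrate: 0.38 g per 100 mL × 866 mL ÷ 100 = 3.29 g
sodium acetate: 0.61% w/v = 6.1 g/L → 6.1 × 0.866 L = 5.28 g
ferric citrate: 67 mg/L × 0.866 L = 58.02 mg
HEPES: 10 g/L × 0.866 L = 8.66 g
soytone: 0.69 g per 100 mL × 866 mL ÷ 100 = 5.98 g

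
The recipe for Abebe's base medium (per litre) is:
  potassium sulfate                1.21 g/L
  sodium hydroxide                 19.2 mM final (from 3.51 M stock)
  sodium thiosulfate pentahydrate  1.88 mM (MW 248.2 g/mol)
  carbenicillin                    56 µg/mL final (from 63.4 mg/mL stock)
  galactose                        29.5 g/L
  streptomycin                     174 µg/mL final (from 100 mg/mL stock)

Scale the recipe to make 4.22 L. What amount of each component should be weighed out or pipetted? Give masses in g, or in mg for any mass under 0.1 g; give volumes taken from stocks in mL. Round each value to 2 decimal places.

potassium sulfate 5.11 g; sodium hydroxide 23.08 mL; sodium thiosulfate pentahydrate 1.97 g; carbenicillin 3.73 mL; galactose 124.49 g; streptomycin 7.34 mL

Working volume: 4.22 L.
potassium sulfate: 1.21 g/L × 4.22 L = 5.11 g
sodium hydroxide: C1V1 = C2V2 → 19.2 mM × 4220 mL ÷ 3510 mM = 23.08 mL
sodium thiosulfate pentahydrate: 1.88 mmol/L × 248.2 g/mol × 4.22 L ÷ 1000 = 1.97 g
carbenicillin: C1V1 = C2V2 → 56 µg/mL × 4220 mL ÷ 63400 µg/mL = 3.73 mL
galactose: 29.5 g/L × 4.22 L = 124.49 g
streptomycin: dilute stock: 174 µg/mL × 4220 mL ÷ 100000 µg/mL = 7.34 mL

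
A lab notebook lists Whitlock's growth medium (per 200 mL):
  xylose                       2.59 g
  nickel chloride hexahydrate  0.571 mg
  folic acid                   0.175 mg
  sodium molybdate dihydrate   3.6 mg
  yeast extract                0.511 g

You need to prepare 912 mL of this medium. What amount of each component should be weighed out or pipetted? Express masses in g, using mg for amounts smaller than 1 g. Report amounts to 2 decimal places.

xylose 11.81 g; nickel chloride hexahydrate 2.60 mg; folic acid 0.80 mg; sodium molybdate dihydrate 16.42 mg; yeast extract 2.33 g

Scale factor = 912 mL / 200 mL = 4.56.
xylose: 2.59 g × (912 mL / 200 mL) = 11.81 g
nickel chloride hexahydrate: 0.571 mg × (912 mL / 200 mL) = 2.60 mg
folic acid: 0.175 mg × (912 mL / 200 mL) = 0.80 mg
sodium molybdate dihydrate: 3.6 mg × (912 mL / 200 mL) = 16.42 mg
yeast extract: 0.511 g × (912 mL / 200 mL) = 2.33 g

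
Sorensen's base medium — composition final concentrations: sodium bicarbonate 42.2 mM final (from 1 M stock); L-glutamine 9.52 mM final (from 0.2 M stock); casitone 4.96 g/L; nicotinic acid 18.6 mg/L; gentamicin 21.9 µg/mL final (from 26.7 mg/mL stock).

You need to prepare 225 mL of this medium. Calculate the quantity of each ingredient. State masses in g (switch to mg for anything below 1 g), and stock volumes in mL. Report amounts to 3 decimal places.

Scale factor relative to 1 L: 0.225.
sodium bicarbonate: C1V1 = C2V2 → 42.2 mM × 225 mL ÷ 1000 mM = 9.495 mL
L-glutamine: V = C2·V2/C1 = 9.52 mM × 225 mL ÷ 200 mM = 10.710 mL
casitone: 4.96 g/L × 0.225 L = 1.116 g
nicotinic acid: 18.6 mg/L × 0.225 L = 4.185 mg
gentamicin: V = C2·V2/C1 = 21.9 µg/mL × 225 mL ÷ 26700 µg/mL = 0.185 mL

sodium bicarbonate 9.495 mL; L-glutamine 10.710 mL; casitone 1.116 g; nicotinic acid 4.185 mg; gentamicin 0.185 mL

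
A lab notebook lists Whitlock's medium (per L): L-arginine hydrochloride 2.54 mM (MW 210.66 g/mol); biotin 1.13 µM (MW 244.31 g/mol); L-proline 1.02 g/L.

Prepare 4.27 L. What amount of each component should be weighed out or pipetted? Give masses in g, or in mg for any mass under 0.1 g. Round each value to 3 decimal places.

Working volume: 4.27 L.
L-arginine hydrochloride: 2.54 mmol/L × 210.66 g/mol × 4.27 L ÷ 1000 = 2.285 g
biotin: 1.13 µmol/L × 244.31 g/mol × 4.27 L ÷ 1000 = 1.179 mg
L-proline: 1.02 g/L × 4.27 L = 4.355 g

L-arginine hydrochloride 2.285 g; biotin 1.179 mg; L-proline 4.355 g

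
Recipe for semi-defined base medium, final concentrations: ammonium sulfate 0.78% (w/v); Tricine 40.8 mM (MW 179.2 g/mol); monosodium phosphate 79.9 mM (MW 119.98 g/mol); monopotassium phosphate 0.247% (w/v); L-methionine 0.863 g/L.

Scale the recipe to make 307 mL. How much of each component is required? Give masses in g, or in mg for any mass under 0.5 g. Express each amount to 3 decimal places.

Scale factor relative to 1 L: 0.307.
ammonium sulfate: 0.78% w/v = 7.8 g/L → 7.8 × 0.307 L = 2.395 g
Tricine: 40.8 mmol/L × 179.2 g/mol × 0.307 L ÷ 1000 = 2.245 g
monosodium phosphate: 79.9 mmol/L × 119.98 g/mol × 0.307 L ÷ 1000 = 2.943 g
monopotassium phosphate: 0.247 g per 100 mL × 307 mL ÷ 100 = 0.758 g
L-methionine: 0.863 g/L × 0.307 L = 0.264941 g = 264.941 mg

ammonium sulfate 2.395 g; Tricine 2.245 g; monosodium phosphate 2.943 g; monopotassium phosphate 0.758 g; L-methionine 264.941 mg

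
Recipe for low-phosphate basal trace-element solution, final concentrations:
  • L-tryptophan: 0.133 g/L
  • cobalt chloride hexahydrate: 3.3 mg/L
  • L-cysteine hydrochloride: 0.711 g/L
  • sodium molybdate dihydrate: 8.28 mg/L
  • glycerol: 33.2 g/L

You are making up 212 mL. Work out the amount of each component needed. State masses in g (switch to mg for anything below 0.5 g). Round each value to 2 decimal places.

L-tryptophan 28.20 mg; cobalt chloride hexahydrate 0.70 mg; L-cysteine hydrochloride 150.73 mg; sodium molybdate dihydrate 1.76 mg; glycerol 7.04 g

Working volume: 212 mL = 0.212 L.
L-tryptophan: 0.133 g/L × 0.212 L = 0.028196 g = 28.20 mg
cobalt chloride hexahydrate: 3.3 mg/L × 0.212 L = 0.70 mg
L-cysteine hydrochloride: 0.711 g/L × 0.212 L = 0.150732 g = 150.73 mg
sodium molybdate dihydrate: 8.28 mg/L × 0.212 L = 1.76 mg
glycerol: 33.2 g/L × 0.212 L = 7.04 g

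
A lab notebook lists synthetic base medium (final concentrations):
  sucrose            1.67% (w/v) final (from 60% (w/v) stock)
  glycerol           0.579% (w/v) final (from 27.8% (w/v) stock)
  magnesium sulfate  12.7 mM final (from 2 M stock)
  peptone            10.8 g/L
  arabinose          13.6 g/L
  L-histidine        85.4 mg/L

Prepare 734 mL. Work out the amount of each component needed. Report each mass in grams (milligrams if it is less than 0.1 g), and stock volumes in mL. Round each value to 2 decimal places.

sucrose 20.43 mL; glycerol 15.29 mL; magnesium sulfate 4.66 mL; peptone 7.93 g; arabinose 9.98 g; L-histidine 62.68 mg

Working volume: 734 mL = 0.734 L.
sucrose: V = C2·V2/C1 = 1.67% ÷ 60% × 734 mL = 20.43 mL
glycerol: V = C2·V2/C1 = 0.579% ÷ 27.8% × 734 mL = 15.29 mL
magnesium sulfate: dilute stock: 12.7 mM × 734 mL ÷ 2000 mM = 4.66 mL
peptone: 10.8 g/L × 0.734 L = 7.93 g
arabinose: 13.6 g/L × 0.734 L = 9.98 g
L-histidine: 85.4 mg/L × 0.734 L = 62.68 mg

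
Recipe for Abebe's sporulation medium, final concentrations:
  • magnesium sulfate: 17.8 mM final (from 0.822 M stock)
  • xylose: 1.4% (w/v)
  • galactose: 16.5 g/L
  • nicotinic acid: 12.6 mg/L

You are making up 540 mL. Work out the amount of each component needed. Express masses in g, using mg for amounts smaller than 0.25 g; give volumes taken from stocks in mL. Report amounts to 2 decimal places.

Scale factor relative to 1 L: 0.54.
magnesium sulfate: V = C2·V2/C1 = 17.8 mM × 540 mL ÷ 822 mM = 11.69 mL
xylose: 1.4% w/v = 14 g/L → 14 × 0.54 L = 7.56 g
galactose: 16.5 g/L × 0.54 L = 8.91 g
nicotinic acid: 12.6 mg/L × 0.54 L = 6.80 mg

magnesium sulfate 11.69 mL; xylose 7.56 g; galactose 8.91 g; nicotinic acid 6.80 mg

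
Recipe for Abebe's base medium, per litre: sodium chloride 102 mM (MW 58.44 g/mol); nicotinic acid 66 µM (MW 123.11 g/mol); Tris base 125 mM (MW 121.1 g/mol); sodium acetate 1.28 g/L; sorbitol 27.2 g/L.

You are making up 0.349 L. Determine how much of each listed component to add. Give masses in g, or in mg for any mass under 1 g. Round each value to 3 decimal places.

Scale factor relative to 1 L: 0.349.
sodium chloride: 102 mmol/L × 58.44 g/mol × 0.349 L ÷ 1000 = 2.080 g
nicotinic acid: 66 µmol/L × 123.11 g/mol × 0.349 L ÷ 1000 = 2.836 mg
Tris base: 125 mmol/L × 121.1 g/mol × 0.349 L ÷ 1000 = 5.283 g
sodium acetate: 1.28 g/L × 0.349 L = 0.44672 g = 446.720 mg
sorbitol: 27.2 g/L × 0.349 L = 9.493 g

sodium chloride 2.080 g; nicotinic acid 2.836 mg; Tris base 5.283 g; sodium acetate 446.720 mg; sorbitol 9.493 g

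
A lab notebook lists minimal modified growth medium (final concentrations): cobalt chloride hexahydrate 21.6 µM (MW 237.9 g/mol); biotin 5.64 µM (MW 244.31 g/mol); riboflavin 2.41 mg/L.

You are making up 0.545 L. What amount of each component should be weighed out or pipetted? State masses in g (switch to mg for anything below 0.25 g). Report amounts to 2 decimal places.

cobalt chloride hexahydrate 2.80 mg; biotin 0.75 mg; riboflavin 1.31 mg

Scale factor relative to 1 L: 0.545.
cobalt chloride hexahydrate: 21.6 µmol/L × 237.9 g/mol × 0.545 L ÷ 1000 = 2.80 mg
biotin: 5.64 µmol/L × 244.31 g/mol × 0.545 L ÷ 1000 = 0.75 mg
riboflavin: 2.41 mg/L × 0.545 L = 1.31 mg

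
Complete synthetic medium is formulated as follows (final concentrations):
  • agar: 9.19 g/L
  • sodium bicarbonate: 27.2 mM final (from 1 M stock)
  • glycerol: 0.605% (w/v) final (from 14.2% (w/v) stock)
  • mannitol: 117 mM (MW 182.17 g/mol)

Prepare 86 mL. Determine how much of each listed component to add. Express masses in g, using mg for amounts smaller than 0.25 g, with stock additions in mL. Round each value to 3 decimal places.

agar 0.790 g; sodium bicarbonate 2.339 mL; glycerol 3.664 mL; mannitol 1.833 g

Scale factor relative to 1 L: 0.086.
agar: 9.19 g/L × 0.086 L = 0.790 g
sodium bicarbonate: V = C2·V2/C1 = 27.2 mM × 86 mL ÷ 1000 mM = 2.339 mL
glycerol: V = C2·V2/C1 = 0.605% ÷ 14.2% × 86 mL = 3.664 mL
mannitol: 117 mmol/L × 182.17 g/mol × 0.086 L ÷ 1000 = 1.833 g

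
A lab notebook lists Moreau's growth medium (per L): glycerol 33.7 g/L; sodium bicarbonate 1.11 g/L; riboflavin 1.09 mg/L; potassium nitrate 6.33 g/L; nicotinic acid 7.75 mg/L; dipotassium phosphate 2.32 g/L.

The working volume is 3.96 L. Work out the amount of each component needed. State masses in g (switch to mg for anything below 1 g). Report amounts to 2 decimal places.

glycerol 133.45 g; sodium bicarbonate 4.40 g; riboflavin 4.32 mg; potassium nitrate 25.07 g; nicotinic acid 30.69 mg; dipotassium phosphate 9.19 g

Working volume: 3.96 L.
glycerol: 33.7 g/L × 3.96 L = 133.45 g
sodium bicarbonate: 1.11 g/L × 3.96 L = 4.40 g
riboflavin: 1.09 mg/L × 3.96 L = 4.32 mg
potassium nitrate: 6.33 g/L × 3.96 L = 25.07 g
nicotinic acid: 7.75 mg/L × 3.96 L = 30.69 mg
dipotassium phosphate: 2.32 g/L × 3.96 L = 9.19 g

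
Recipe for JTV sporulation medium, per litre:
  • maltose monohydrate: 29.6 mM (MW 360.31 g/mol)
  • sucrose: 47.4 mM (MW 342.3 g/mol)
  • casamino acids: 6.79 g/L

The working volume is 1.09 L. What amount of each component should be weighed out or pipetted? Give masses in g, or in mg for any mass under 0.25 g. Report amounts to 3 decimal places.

Working volume: 1.09 L.
maltose monohydrate: 29.6 mmol/L × 360.31 g/mol × 1.09 L ÷ 1000 = 11.625 g
sucrose: 47.4 mmol/L × 342.3 g/mol × 1.09 L ÷ 1000 = 17.685 g
casamino acids: 6.79 g/L × 1.09 L = 7.401 g

maltose monohydrate 11.625 g; sucrose 17.685 g; casamino acids 7.401 g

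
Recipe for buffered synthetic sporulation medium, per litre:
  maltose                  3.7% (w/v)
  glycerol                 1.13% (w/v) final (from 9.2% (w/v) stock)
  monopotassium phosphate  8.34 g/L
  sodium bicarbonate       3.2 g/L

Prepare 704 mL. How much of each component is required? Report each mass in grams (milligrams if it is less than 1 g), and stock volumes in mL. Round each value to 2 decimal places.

maltose 26.05 g; glycerol 86.47 mL; monopotassium phosphate 5.87 g; sodium bicarbonate 2.25 g

Target volume = 704 mL = 0.704 L.
maltose: 3.7% w/v = 37 g/L → 37 × 0.704 L = 26.05 g
glycerol: C1V1 = C2V2 → 1.13% ÷ 9.2% × 704 mL = 86.47 mL
monopotassium phosphate: 8.34 g/L × 0.704 L = 5.87 g
sodium bicarbonate: 3.2 g/L × 0.704 L = 2.25 g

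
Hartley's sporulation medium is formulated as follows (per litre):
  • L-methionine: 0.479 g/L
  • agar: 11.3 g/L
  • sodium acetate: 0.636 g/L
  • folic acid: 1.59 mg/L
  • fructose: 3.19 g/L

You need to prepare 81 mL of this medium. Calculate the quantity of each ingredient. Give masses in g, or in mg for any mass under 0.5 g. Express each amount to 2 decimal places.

Working volume: 81 mL = 0.081 L.
L-methionine: 0.479 g/L × 0.081 L = 0.038799 g = 38.80 mg
agar: 11.3 g/L × 0.081 L = 0.92 g
sodium acetate: 0.636 g/L × 0.081 L = 0.051516 g = 51.52 mg
folic acid: 1.59 mg/L × 0.081 L = 0.13 mg
fructose: 3.19 g/L × 0.081 L = 0.25839 g = 258.39 mg

L-methionine 38.80 mg; agar 0.92 g; sodium acetate 51.52 mg; folic acid 0.13 mg; fructose 258.39 mg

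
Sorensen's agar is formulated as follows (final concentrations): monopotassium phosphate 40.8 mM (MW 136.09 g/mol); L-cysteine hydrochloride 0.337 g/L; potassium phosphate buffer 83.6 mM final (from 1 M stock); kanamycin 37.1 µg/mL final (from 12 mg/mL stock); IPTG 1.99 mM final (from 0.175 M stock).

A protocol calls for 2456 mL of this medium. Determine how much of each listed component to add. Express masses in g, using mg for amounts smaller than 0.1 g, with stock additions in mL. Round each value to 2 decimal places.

Target volume = 2456 mL = 2.456 L.
monopotassium phosphate: 40.8 mmol/L × 136.09 g/mol × 2.456 L ÷ 1000 = 13.64 g
L-cysteine hydrochloride: 0.337 g/L × 2.456 L = 0.83 g
potassium phosphate buffer: C1V1 = C2V2 → 83.6 mM × 2456 mL ÷ 1000 mM = 205.32 mL
kanamycin: dilute stock: 37.1 µg/mL × 2456 mL ÷ 12000 µg/mL = 7.59 mL
IPTG: dilute stock: 1.99 mM × 2456 mL ÷ 175 mM = 27.93 mL

monopotassium phosphate 13.64 g; L-cysteine hydrochloride 0.83 g; potassium phosphate buffer 205.32 mL; kanamycin 7.59 mL; IPTG 27.93 mL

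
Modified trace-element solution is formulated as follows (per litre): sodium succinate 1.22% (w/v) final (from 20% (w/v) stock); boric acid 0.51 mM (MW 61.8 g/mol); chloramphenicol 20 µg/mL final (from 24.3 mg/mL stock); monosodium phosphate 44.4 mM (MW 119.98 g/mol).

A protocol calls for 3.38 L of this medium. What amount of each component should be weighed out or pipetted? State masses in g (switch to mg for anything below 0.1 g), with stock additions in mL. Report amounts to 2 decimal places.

sodium succinate 206.18 mL; boric acid 0.11 g; chloramphenicol 2.78 mL; monosodium phosphate 18.01 g

Working volume: 3.38 L.
sodium succinate: V = C2·V2/C1 = 1.22% ÷ 20% × 3380 mL = 206.18 mL
boric acid: 0.51 mmol/L × 61.8 g/mol × 3.38 L ÷ 1000 = 0.11 g
chloramphenicol: dilute stock: 20 µg/mL × 3380 mL ÷ 24300 µg/mL = 2.78 mL
monosodium phosphate: 44.4 mmol/L × 119.98 g/mol × 3.38 L ÷ 1000 = 18.01 g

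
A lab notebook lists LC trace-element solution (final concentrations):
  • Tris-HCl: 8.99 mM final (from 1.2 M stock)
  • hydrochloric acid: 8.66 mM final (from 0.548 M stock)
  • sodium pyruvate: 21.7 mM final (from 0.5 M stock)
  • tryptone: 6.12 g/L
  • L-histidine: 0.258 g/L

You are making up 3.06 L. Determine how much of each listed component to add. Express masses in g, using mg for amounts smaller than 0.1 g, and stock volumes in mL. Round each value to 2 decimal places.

Working volume: 3.06 L.
Tris-HCl: V = C2·V2/C1 = 8.99 mM × 3060 mL ÷ 1200 mM = 22.92 mL
hydrochloric acid: V = C2·V2/C1 = 8.66 mM × 3060 mL ÷ 548 mM = 48.36 mL
sodium pyruvate: V = C2·V2/C1 = 21.7 mM × 3060 mL ÷ 500 mM = 132.80 mL
tryptone: 6.12 g/L × 3.06 L = 18.73 g
L-histidine: 0.258 g/L × 3.06 L = 0.79 g

Tris-HCl 22.92 mL; hydrochloric acid 48.36 mL; sodium pyruvate 132.80 mL; tryptone 18.73 g; L-histidine 0.79 g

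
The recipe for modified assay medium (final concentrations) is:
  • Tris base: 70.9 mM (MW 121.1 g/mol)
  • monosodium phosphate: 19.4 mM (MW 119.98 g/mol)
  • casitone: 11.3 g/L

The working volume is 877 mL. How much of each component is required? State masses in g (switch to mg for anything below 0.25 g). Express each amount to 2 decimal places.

Working volume: 877 mL = 0.877 L.
Tris base: 70.9 mmol/L × 121.1 g/mol × 0.877 L ÷ 1000 = 7.53 g
monosodium phosphate: 19.4 mmol/L × 119.98 g/mol × 0.877 L ÷ 1000 = 2.04 g
casitone: 11.3 g/L × 0.877 L = 9.91 g

Tris base 7.53 g; monosodium phosphate 2.04 g; casitone 9.91 g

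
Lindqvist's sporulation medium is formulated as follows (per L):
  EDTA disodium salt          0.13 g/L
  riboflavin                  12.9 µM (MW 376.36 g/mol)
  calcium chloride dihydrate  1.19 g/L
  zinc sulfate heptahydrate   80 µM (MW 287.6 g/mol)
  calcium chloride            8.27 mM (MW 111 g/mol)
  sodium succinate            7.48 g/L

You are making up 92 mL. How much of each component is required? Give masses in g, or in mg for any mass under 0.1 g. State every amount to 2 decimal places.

EDTA disodium salt 11.96 mg; riboflavin 0.45 mg; calcium chloride dihydrate 0.11 g; zinc sulfate heptahydrate 2.12 mg; calcium chloride 84.45 mg; sodium succinate 0.69 g

Target volume = 92 mL = 0.092 L.
EDTA disodium salt: 0.13 g/L × 0.092 L = 0.01196 g = 11.96 mg
riboflavin: 12.9 µmol/L × 376.36 g/mol × 0.092 L ÷ 1000 = 0.45 mg
calcium chloride dihydrate: 1.19 g/L × 0.092 L = 0.11 g
zinc sulfate heptahydrate: 80 µmol/L × 287.6 g/mol × 0.092 L ÷ 1000 = 2.12 mg
calcium chloride: 8.27 mmol/L × 111 mg/mmol × 0.092 L = 84.45 mg
sodium succinate: 7.48 g/L × 0.092 L = 0.69 g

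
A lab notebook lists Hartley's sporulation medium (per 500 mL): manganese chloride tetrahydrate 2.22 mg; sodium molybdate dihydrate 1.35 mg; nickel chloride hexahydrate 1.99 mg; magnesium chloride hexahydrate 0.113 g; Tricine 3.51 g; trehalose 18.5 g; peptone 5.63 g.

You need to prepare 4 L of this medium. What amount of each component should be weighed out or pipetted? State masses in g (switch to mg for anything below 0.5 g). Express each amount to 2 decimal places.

manganese chloride tetrahydrate 17.76 mg; sodium molybdate dihydrate 10.80 mg; nickel chloride hexahydrate 15.92 mg; magnesium chloride hexahydrate 0.90 g; Tricine 28.08 g; trehalose 148.00 g; peptone 45.04 g

Ratio of target to recipe volume: 4000 / 500 = 8.
manganese chloride tetrahydrate: 2.22 mg × (4000 mL / 500 mL) = 17.76 mg
sodium molybdate dihydrate: 1.35 mg × (4000 mL / 500 mL) = 10.80 mg
nickel chloride hexahydrate: 1.99 mg × (4000 mL / 500 mL) = 15.92 mg
magnesium chloride hexahydrate: 0.113 g × (4000 mL / 500 mL) = 0.90 g
Tricine: 3.51 g × (4000 mL / 500 mL) = 28.08 g
trehalose: 18.5 g × (4000 mL / 500 mL) = 148.00 g
peptone: 5.63 g × (4000 mL / 500 mL) = 45.04 g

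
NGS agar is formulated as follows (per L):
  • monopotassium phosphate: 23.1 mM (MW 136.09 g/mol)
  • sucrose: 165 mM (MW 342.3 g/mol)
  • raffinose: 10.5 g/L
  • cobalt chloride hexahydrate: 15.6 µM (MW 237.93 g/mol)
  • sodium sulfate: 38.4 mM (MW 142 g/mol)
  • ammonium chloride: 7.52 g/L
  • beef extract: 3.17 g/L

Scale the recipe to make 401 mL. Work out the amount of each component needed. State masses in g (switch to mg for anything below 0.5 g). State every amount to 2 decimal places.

monopotassium phosphate 1.26 g; sucrose 22.65 g; raffinose 4.21 g; cobalt chloride hexahydrate 1.49 mg; sodium sulfate 2.19 g; ammonium chloride 3.02 g; beef extract 1.27 g

Working volume: 401 mL = 0.401 L.
monopotassium phosphate: 23.1 mmol/L × 136.09 g/mol × 0.401 L ÷ 1000 = 1.26 g
sucrose: 165 mmol/L × 342.3 g/mol × 0.401 L ÷ 1000 = 22.65 g
raffinose: 10.5 g/L × 0.401 L = 4.21 g
cobalt chloride hexahydrate: 15.6 µmol/L × 237.93 g/mol × 0.401 L ÷ 1000 = 1.49 mg
sodium sulfate: 38.4 mmol/L × 142 g/mol × 0.401 L ÷ 1000 = 2.19 g
ammonium chloride: 7.52 g/L × 0.401 L = 3.02 g
beef extract: 3.17 g/L × 0.401 L = 1.27 g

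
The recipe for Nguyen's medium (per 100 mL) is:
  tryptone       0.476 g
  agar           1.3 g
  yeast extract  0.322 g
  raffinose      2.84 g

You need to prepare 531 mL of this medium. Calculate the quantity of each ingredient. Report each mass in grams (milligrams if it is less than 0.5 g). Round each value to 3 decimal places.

tryptone 2.528 g; agar 6.903 g; yeast extract 1.710 g; raffinose 15.080 g

Ratio of target to recipe volume: 531 / 100 = 5.31.
tryptone: 0.476 g × (531 mL / 100 mL) = 2.528 g
agar: 1.3 g × (531 mL / 100 mL) = 6.903 g
yeast extract: 0.322 g × (531 mL / 100 mL) = 1.710 g
raffinose: 2.84 g × (531 mL / 100 mL) = 15.080 g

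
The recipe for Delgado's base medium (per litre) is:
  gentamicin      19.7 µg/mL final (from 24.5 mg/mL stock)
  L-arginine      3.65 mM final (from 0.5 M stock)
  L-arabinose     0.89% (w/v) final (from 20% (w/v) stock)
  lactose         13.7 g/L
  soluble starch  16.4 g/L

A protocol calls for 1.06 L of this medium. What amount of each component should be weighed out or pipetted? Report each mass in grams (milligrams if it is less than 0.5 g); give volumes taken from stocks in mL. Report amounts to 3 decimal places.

gentamicin 0.852 mL; L-arginine 7.738 mL; L-arabinose 47.170 mL; lactose 14.522 g; soluble starch 17.384 g

Working volume: 1.06 L.
gentamicin: dilute stock: 19.7 µg/mL × 1060 mL ÷ 24500 µg/mL = 0.852 mL
L-arginine: V = C2·V2/C1 = 3.65 mM × 1060 mL ÷ 500 mM = 7.738 mL
L-arabinose: dilute stock: 0.89% ÷ 20% × 1060 mL = 47.170 mL
lactose: 13.7 g/L × 1.06 L = 14.522 g
soluble starch: 16.4 g/L × 1.06 L = 17.384 g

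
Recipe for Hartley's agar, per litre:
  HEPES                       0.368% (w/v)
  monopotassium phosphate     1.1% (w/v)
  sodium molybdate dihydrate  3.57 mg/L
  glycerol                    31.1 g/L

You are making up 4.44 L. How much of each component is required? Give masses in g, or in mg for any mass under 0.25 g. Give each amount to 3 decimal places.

HEPES 16.339 g; monopotassium phosphate 48.840 g; sodium molybdate dihydrate 15.851 mg; glycerol 138.084 g

Scale factor relative to 1 L: 4.44.
HEPES: 0.368 g per 100 mL × 4440 mL ÷ 100 = 16.339 g
monopotassium phosphate: 1.1% w/v = 11 g/L → 11 × 4.44 L = 48.840 g
sodium molybdate dihydrate: 3.57 mg/L × 4.44 L = 15.851 mg
glycerol: 31.1 g/L × 4.44 L = 138.084 g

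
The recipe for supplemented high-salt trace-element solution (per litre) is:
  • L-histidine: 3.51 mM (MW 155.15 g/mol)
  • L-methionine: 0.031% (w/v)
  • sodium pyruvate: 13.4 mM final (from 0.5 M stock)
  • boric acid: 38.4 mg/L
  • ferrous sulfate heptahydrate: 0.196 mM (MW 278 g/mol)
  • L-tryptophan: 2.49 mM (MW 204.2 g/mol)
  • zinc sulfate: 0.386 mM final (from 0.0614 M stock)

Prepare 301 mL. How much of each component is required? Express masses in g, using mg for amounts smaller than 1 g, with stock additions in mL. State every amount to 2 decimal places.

L-histidine 163.92 mg; L-methionine 93.31 mg; sodium pyruvate 8.07 mL; boric acid 11.56 mg; ferrous sulfate heptahydrate 16.40 mg; L-tryptophan 153.05 mg; zinc sulfate 1.89 mL

Target volume = 301 mL = 0.301 L.
L-histidine: 3.51 mmol/L × 155.15 mg/mmol × 0.301 L = 163.92 mg
L-methionine: 0.031% w/v = 0.31 g/L → 0.31 × 0.301 L = 0.09331 g = 93.31 mg
sodium pyruvate: V = C2·V2/C1 = 13.4 mM × 301 mL ÷ 500 mM = 8.07 mL
boric acid: 38.4 mg/L × 0.301 L = 11.56 mg
ferrous sulfate heptahydrate: 0.196 mmol/L × 278 mg/mmol × 0.301 L = 16.40 mg
L-tryptophan: 2.49 mmol/L × 204.2 mg/mmol × 0.301 L = 153.05 mg
zinc sulfate: dilute stock: 0.386 mM × 301 mL ÷ 61.4 mM = 1.89 mL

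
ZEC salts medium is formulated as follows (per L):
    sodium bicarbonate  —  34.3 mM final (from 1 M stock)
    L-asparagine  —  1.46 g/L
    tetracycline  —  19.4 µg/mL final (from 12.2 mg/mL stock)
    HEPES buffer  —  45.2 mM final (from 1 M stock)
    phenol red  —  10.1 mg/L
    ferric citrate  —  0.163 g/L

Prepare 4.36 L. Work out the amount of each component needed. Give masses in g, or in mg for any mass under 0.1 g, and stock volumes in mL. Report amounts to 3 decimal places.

Working volume: 4.36 L.
sodium bicarbonate: C1V1 = C2V2 → 34.3 mM × 4360 mL ÷ 1000 mM = 149.548 mL
L-asparagine: 1.46 g/L × 4.36 L = 6.366 g
tetracycline: V = C2·V2/C1 = 19.4 µg/mL × 4360 mL ÷ 12200 µg/mL = 6.933 mL
HEPES buffer: C1V1 = C2V2 → 45.2 mM × 4360 mL ÷ 1000 mM = 197.072 mL
phenol red: 10.1 mg/L × 4.36 L = 44.036 mg
ferric citrate: 0.163 g/L × 4.36 L = 0.711 g

sodium bicarbonate 149.548 mL; L-asparagine 6.366 g; tetracycline 6.933 mL; HEPES buffer 197.072 mL; phenol red 44.036 mg; ferric citrate 0.711 g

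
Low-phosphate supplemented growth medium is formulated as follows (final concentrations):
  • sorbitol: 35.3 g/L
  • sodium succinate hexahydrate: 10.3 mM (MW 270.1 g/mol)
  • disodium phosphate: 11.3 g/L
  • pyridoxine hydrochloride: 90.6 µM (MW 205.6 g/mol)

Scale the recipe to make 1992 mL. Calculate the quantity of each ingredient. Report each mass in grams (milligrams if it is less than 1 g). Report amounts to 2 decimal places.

Working volume: 1992 mL = 1.992 L.
sorbitol: 35.3 g/L × 1.992 L = 70.32 g
sodium succinate hexahydrate: 10.3 mmol/L × 270.1 g/mol × 1.992 L ÷ 1000 = 5.54 g
disodium phosphate: 11.3 g/L × 1.992 L = 22.51 g
pyridoxine hydrochloride: 90.6 µmol/L × 205.6 g/mol × 1.992 L ÷ 1000 = 37.11 mg

sorbitol 70.32 g; sodium succinate hexahydrate 5.54 g; disodium phosphate 22.51 g; pyridoxine hydrochloride 37.11 mg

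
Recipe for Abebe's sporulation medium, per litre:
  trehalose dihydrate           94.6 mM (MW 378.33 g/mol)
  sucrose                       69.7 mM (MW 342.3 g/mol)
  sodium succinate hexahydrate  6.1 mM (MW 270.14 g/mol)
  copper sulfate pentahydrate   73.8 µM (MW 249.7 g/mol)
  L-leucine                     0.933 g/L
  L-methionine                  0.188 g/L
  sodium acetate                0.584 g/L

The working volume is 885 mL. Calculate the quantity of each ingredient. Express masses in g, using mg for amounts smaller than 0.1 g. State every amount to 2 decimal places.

Target volume = 885 mL = 0.885 L.
trehalose dihydrate: 94.6 mmol/L × 378.33 g/mol × 0.885 L ÷ 1000 = 31.67 g
sucrose: 69.7 mmol/L × 342.3 g/mol × 0.885 L ÷ 1000 = 21.11 g
sodium succinate hexahydrate: 6.1 mmol/L × 270.14 g/mol × 0.885 L ÷ 1000 = 1.46 g
copper sulfate pentahydrate: 73.8 µmol/L × 249.7 g/mol × 0.885 L ÷ 1000 = 16.31 mg
L-leucine: 0.933 g/L × 0.885 L = 0.83 g
L-methionine: 0.188 g/L × 0.885 L = 0.17 g
sodium acetate: 0.584 g/L × 0.885 L = 0.52 g

trehalose dihydrate 31.67 g; sucrose 21.11 g; sodium succinate hexahydrate 1.46 g; copper sulfate pentahydrate 16.31 mg; L-leucine 0.83 g; L-methionine 0.17 g; sodium acetate 0.52 g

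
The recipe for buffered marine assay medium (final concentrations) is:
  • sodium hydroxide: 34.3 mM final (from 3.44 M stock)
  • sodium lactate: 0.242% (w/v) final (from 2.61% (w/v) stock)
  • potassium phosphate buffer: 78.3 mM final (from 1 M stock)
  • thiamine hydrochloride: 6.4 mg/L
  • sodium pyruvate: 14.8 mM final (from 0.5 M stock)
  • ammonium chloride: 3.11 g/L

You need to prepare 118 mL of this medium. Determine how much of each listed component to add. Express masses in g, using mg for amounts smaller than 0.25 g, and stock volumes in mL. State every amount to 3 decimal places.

sodium hydroxide 1.177 mL; sodium lactate 10.941 mL; potassium phosphate buffer 9.239 mL; thiamine hydrochloride 0.755 mg; sodium pyruvate 3.493 mL; ammonium chloride 0.367 g

Target volume = 118 mL = 0.118 L.
sodium hydroxide: dilute stock: 34.3 mM × 118 mL ÷ 3440 mM = 1.177 mL
sodium lactate: dilute stock: 0.242% ÷ 2.61% × 118 mL = 10.941 mL
potassium phosphate buffer: V = C2·V2/C1 = 78.3 mM × 118 mL ÷ 1000 mM = 9.239 mL
thiamine hydrochloride: 6.4 mg/L × 0.118 L = 0.755 mg
sodium pyruvate: dilute stock: 14.8 mM × 118 mL ÷ 500 mM = 3.493 mL
ammonium chloride: 3.11 g/L × 0.118 L = 0.367 g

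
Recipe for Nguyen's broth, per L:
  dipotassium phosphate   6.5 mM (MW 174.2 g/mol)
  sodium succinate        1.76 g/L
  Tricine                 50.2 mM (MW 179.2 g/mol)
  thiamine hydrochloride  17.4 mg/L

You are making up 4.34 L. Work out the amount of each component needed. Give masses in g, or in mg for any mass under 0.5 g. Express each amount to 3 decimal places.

Scale factor relative to 1 L: 4.34.
dipotassium phosphate: 6.5 mmol/L × 174.2 g/mol × 4.34 L ÷ 1000 = 4.914 g
sodium succinate: 1.76 g/L × 4.34 L = 7.638 g
Tricine: 50.2 mmol/L × 179.2 g/mol × 4.34 L ÷ 1000 = 39.042 g
thiamine hydrochloride: 17.4 mg/L × 4.34 L = 75.516 mg

dipotassium phosphate 4.914 g; sodium succinate 7.638 g; Tricine 39.042 g; thiamine hydrochloride 75.516 mg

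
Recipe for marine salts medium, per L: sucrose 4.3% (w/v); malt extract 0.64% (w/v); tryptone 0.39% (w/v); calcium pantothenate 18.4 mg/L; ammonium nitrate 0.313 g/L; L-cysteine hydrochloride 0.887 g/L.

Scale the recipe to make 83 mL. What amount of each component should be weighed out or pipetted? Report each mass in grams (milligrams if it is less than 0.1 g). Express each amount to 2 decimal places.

Scale factor relative to 1 L: 0.083.
sucrose: 4.3 g per 100 mL × 83 mL ÷ 100 = 3.57 g
malt extract: 0.64% w/v = 6.4 g/L → 6.4 × 0.083 L = 0.53 g
tryptone: 0.39 g per 100 mL × 83 mL ÷ 100 = 0.32 g
calcium pantothenate: 18.4 mg/L × 0.083 L = 1.53 mg
ammonium nitrate: 0.313 g/L × 0.083 L = 0.025979 g = 25.98 mg
L-cysteine hydrochloride: 0.887 g/L × 0.083 L = 0.073621 g = 73.62 mg

sucrose 3.57 g; malt extract 0.53 g; tryptone 0.32 g; calcium pantothenate 1.53 mg; ammonium nitrate 25.98 mg; L-cysteine hydrochloride 73.62 mg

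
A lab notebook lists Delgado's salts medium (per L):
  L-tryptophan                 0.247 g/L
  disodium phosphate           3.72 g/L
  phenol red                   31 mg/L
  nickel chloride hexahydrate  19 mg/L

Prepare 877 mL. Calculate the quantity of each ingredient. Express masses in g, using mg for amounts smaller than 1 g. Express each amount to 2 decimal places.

L-tryptophan 216.62 mg; disodium phosphate 3.26 g; phenol red 27.19 mg; nickel chloride hexahydrate 16.66 mg

Target volume = 877 mL = 0.877 L.
L-tryptophan: 0.247 g/L × 0.877 L = 0.216619 g = 216.62 mg
disodium phosphate: 3.72 g/L × 0.877 L = 3.26 g
phenol red: 31 mg/L × 0.877 L = 27.19 mg
nickel chloride hexahydrate: 19 mg/L × 0.877 L = 16.66 mg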